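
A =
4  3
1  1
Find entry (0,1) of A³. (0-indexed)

A² = [[19, 15], [5, 4]]
A³ = [[91, 72], [24, 19]]

72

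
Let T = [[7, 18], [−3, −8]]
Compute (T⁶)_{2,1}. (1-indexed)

63

tr T = −1 and det T = −2, so the characteristic polynomial is λ² − (−1)λ + (−2) with roots −2 and 1.
Eigenvectors give P = [[2, 3], [−1, −1]] with P⁻¹ = [[−1, −3], [1, 2]], and T = P·diag(−2, 1)·P⁻¹.
Then T⁶ = P·diag(64, 1)·P⁻¹ = [[128, 3], [−64, −1]] · [[−1, −3], [1, 2]] = [[−125, −378], [63, 190]].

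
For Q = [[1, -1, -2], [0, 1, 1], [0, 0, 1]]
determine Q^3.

Q = I + N where N = [[0, -1, -2], [0, 0, 1], [0, 0, 0]] is strictly upper-triangular, so N^3 = 0.
(I + N)^3 = I + 3·N + 3·N^2 = [[1, -3, -9], [0, 1, 3], [0, 0, 1]].

[[1, -3, -9], [0, 1, 3], [0, 0, 1]]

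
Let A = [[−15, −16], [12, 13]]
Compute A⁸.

[[26241, 26240], [−19680, −19679]]

tr A = −2 and det A = −3, so the characteristic polynomial is λ² − (−2)λ + (−3) with roots 1 and −3.
Eigenvectors give P = [[−1, 4], [1, −3]] with P⁻¹ = [[3, 4], [1, 1]], and A = P·diag(1, −3)·P⁻¹.
Then A⁸ = P·diag(1, 6561)·P⁻¹ = [[−1, 26244], [1, −19683]] · [[3, 4], [1, 1]] = [[26241, 26240], [−19680, −19679]].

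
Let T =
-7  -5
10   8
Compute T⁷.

tr T = 1 and det T = -6, so the characteristic polynomial is λ² − (1)λ + (-6) with roots -2 and 3.
Eigenvectors give P = [[-1, 1], [1, -2]] with P⁻¹ = [[-2, -1], [-1, -1]], and T = P·diag(-2, 3)·P⁻¹.
Then T⁷ = P·diag(-128, 2187)·P⁻¹ = [[128, 2187], [-128, -4374]] · [[-2, -1], [-1, -1]] = [[-2443, -2315], [4630, 4502]].

[[-2443, -2315], [4630, 4502]]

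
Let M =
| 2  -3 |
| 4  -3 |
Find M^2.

[[-8, 3], [-4, -3]]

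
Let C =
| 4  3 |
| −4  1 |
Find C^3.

[[−44, 27], [−36, −71]]

C^2 = [[4, 15], [−20, −11]]
C^3 = [[−44, 27], [−36, −71]]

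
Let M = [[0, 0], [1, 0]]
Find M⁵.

[[0, 0], [0, 0]]

M is strictly triangular, hence nilpotent: M² = 0, so M⁵ = 0.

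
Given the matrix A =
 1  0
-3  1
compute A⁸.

A = I + N where N = [[0, 0], [-3, 0]] is strictly lower-triangular, so N² = 0.
(I + N)⁸ = I + 8·N = [[1, 0], [-24, 1]].

[[1, 0], [-24, 1]]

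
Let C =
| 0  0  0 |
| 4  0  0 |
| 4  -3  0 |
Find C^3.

[[0, 0, 0], [0, 0, 0], [0, 0, 0]]

C is strictly triangular, hence nilpotent: C^3 = 0, so C^3 = 0.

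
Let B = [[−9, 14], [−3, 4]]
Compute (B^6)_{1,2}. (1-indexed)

−9310

tr B = −5 and det B = 6, so the characteristic polynomial is λ² − (−5)λ + (6) with roots −3 and −2.
Eigenvectors give P = [[−7, −2], [−3, −1]] with P⁻¹ = [[−1, 2], [3, −7]], and B = P·diag(−3, −2)·P⁻¹.
Then B^6 = P·diag(729, 64)·P⁻¹ = [[−5103, −128], [−2187, −64]] · [[−1, 2], [3, −7]] = [[4719, −9310], [1995, −3926]].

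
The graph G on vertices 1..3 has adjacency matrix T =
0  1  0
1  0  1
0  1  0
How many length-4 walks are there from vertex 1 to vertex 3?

2

The number of length-4 walks from vertex 1 to vertex 3 is entry (1,3) of T⁴, where T is the adjacency matrix.
T² = [[1, 0, 1], [0, 2, 0], [1, 0, 1]]
T³ = [[0, 2, 0], [2, 0, 2], [0, 2, 0]]
T⁴ = [[2, 0, 2], [0, 4, 0], [2, 0, 2]]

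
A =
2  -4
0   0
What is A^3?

[[8, -16], [0, 0]]

A^2 = [[4, -8], [0, 0]]
A^3 = [[8, -16], [0, 0]]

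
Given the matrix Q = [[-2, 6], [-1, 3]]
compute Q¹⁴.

[[-2, 6], [-1, 3]]

Q² = Q (a projection; rank 1, trace 1), so Q¹⁴ = Q.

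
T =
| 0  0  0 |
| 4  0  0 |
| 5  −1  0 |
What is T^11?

[[0, 0, 0], [0, 0, 0], [0, 0, 0]]

T is strictly triangular, hence nilpotent: T^3 = 0, so T^11 = 0.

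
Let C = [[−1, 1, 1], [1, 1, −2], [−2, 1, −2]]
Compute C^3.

C^2 = [[0, 1, −5], [4, 0, 3], [7, −3, 0]]
C^3 = [[11, −4, 8], [−10, 7, −2], [−10, 4, 13]]

[[11, −4, 8], [−10, 7, −2], [−10, 4, 13]]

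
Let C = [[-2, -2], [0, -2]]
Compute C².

[[4, 8], [0, 4]]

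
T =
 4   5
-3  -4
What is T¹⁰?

[[1, 0], [0, 1]]

T² = I (check: tr T = 0 and det T = -1), so T¹⁰ = I since 10 is even.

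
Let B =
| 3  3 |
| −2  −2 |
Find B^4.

[[3, 3], [−2, −2]]

B² = B (a projection; rank 1, trace 1), so B^4 = B.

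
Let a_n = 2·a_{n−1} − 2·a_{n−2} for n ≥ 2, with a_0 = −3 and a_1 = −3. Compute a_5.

With companion matrix M = [[2, −2], [1, 0]], [a_n, a_{n−1}]ᵀ = M·[a_{n−1}, a_{n−2}]ᵀ, so [a_5, a_4]ᵀ = M^4·[a_1, a_0]ᵀ.
M^4 = [[−4, 0], [0, −4]], giving [a_5, a_4]ᵀ = [[12], [12]].

12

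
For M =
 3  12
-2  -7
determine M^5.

[[483, 1452], [-242, -727]]

tr M = -4 and det M = 3, so the characteristic polynomial is λ² − (-4)λ + (3) with roots -3 and -1.
Eigenvectors give P = [[-2, 3], [1, -1]] with P⁻¹ = [[1, 3], [1, 2]], and M = P·diag(-3, -1)·P⁻¹.
Then M^5 = P·diag(-243, -1)·P⁻¹ = [[486, -3], [-243, 1]] · [[1, 3], [1, 2]] = [[483, 1452], [-242, -727]].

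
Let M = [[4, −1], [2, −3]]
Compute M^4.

[[194, −21], [42, 47]]

M^2 = [[14, −1], [2, 7]]
M^3 = [[54, −11], [22, −23]]
M^4 = [[194, −21], [42, 47]]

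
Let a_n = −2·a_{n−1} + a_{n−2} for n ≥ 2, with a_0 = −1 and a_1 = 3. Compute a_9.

3363

With companion matrix B = [[−2, 1], [1, 0]], [a_n, a_{n−1}]ᵀ = B·[a_{n−1}, a_{n−2}]ᵀ, so [a_9, a_8]ᵀ = B⁸·[a_1, a_0]ᵀ.
B⁸ = [[985, −408], [−408, 169]], giving [a_9, a_8]ᵀ = [[3363], [−1393]].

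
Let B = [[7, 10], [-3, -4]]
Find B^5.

[[187, 310], [-93, -154]]

tr B = 3 and det B = 2, so the characteristic polynomial is λ² − (3)λ + (2) with roots 2 and 1.
Eigenvectors give P = [[-2, -5], [1, 3]] with P⁻¹ = [[-3, -5], [1, 2]], and B = P·diag(2, 1)·P⁻¹.
Then B^5 = P·diag(32, 1)·P⁻¹ = [[-64, -5], [32, 3]] · [[-3, -5], [1, 2]] = [[187, 310], [-93, -154]].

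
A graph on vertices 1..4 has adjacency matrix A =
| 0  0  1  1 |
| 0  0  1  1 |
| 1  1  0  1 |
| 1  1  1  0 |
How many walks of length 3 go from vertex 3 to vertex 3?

4

The number of length-3 walks from vertex 3 to vertex 3 is entry (3,3) of A³, where A is the adjacency matrix.
A² = [[2, 2, 1, 1], [2, 2, 1, 1], [1, 1, 3, 2], [1, 1, 2, 3]]
A³ = [[2, 2, 5, 5], [2, 2, 5, 5], [5, 5, 4, 5], [5, 5, 5, 4]]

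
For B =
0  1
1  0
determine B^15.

B² = I (check: tr B = 0 and det B = -1), so B^15 = B since 15 is odd.

[[0, 1], [1, 0]]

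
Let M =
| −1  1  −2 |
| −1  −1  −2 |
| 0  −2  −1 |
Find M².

[[0, 2, 2], [2, 4, 6], [2, 4, 5]]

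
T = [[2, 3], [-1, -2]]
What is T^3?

T² = I (check: tr T = 0 and det T = -1), so T^3 = T since 3 is odd.

[[2, 3], [-1, -2]]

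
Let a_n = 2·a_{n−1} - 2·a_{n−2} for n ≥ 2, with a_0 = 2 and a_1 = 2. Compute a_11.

-64

With companion matrix A = [[2, -2], [1, 0]], [a_n, a_{n−1}]ᵀ = A·[a_{n−1}, a_{n−2}]ᵀ, so [a_11, a_10]ᵀ = A^10·[a_1, a_0]ᵀ.
A^10 = [[32, -64], [32, -32]], giving [a_11, a_10]ᵀ = [[-64], [0]].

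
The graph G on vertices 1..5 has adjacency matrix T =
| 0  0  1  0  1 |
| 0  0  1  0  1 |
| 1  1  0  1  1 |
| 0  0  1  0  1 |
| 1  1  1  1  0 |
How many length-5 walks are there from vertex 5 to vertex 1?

55

The number of length-5 walks from vertex 5 to vertex 1 is entry (5,1) of T^5, where T is the adjacency matrix.
T^2 = [[2, 2, 1, 2, 1], [2, 2, 1, 2, 1], [1, 1, 4, 1, 3], [2, 2, 1, 2, 1], [1, 1, 3, 1, 4]]
T^3 = [[2, 2, 7, 2, 7], [2, 2, 7, 2, 7], [7, 7, 6, 7, 7], [2, 2, 7, 2, 7], [7, 7, 7, 7, 6]]
T^4 = [[14, 14, 13, 14, 13], [14, 14, 13, 14, 13], [13, 13, 28, 13, 27], [14, 14, 13, 14, 13], [13, 13, 27, 13, 28]]
T^5 = [[26, 26, 55, 26, 55], [26, 26, 55, 26, 55], [55, 55, 66, 55, 67], [26, 26, 55, 26, 55], [55, 55, 67, 55, 66]]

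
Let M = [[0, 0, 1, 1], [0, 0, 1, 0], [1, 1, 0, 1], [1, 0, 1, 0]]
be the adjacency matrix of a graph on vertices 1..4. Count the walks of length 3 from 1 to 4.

3

The number of length-3 walks from vertex 1 to vertex 4 is entry (1,4) of M³, where M is the adjacency matrix.
M² = [[2, 1, 1, 1], [1, 1, 0, 1], [1, 0, 3, 1], [1, 1, 1, 2]]
M³ = [[2, 1, 4, 3], [1, 0, 3, 1], [4, 3, 2, 4], [3, 1, 4, 2]]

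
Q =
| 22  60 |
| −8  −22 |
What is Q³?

[[88, 240], [−32, −88]]

tr Q = 0 and det Q = −4, so the characteristic polynomial is λ² − (0)λ + (−4) with roots 2 and −2.
Eigenvectors give P = [[−3, −5], [1, 2]] with P⁻¹ = [[−2, −5], [1, 3]], and Q = P·diag(2, −2)·P⁻¹.
Then Q³ = P·diag(8, −8)·P⁻¹ = [[−24, 40], [8, −16]] · [[−2, −5], [1, 3]] = [[88, 240], [−32, −88]].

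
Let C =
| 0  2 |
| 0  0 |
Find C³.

[[0, 0], [0, 0]]

C is strictly triangular, hence nilpotent: C² = 0, so C³ = 0.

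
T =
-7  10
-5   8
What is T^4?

tr T = 1 and det T = -6, so the characteristic polynomial is λ² − (1)λ + (-6) with roots 3 and -2.
Eigenvectors give P = [[1, -2], [1, -1]] with P⁻¹ = [[-1, 2], [-1, 1]], and T = P·diag(3, -2)·P⁻¹.
Then T^4 = P·diag(81, 16)·P⁻¹ = [[81, -32], [81, -16]] · [[-1, 2], [-1, 1]] = [[-49, 130], [-65, 146]].

[[-49, 130], [-65, 146]]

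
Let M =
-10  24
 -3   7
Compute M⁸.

[[2296, -6120], [765, -2039]]

tr M = -3 and det M = 2, so the characteristic polynomial is λ² − (-3)λ + (2) with roots -2 and -1.
Eigenvectors give P = [[3, 8], [1, 3]] with P⁻¹ = [[3, -8], [-1, 3]], and M = P·diag(-2, -1)·P⁻¹.
Then M⁸ = P·diag(256, 1)·P⁻¹ = [[768, 8], [256, 3]] · [[3, -8], [-1, 3]] = [[2296, -6120], [765, -2039]].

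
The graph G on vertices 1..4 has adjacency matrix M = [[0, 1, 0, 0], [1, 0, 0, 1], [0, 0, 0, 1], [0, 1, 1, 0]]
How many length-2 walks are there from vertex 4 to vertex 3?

0

The number of length-2 walks from vertex 4 to vertex 3 is entry (4,3) of M^2, where M is the adjacency matrix.
M^2 = [[1, 0, 0, 1], [0, 2, 1, 0], [0, 1, 1, 0], [1, 0, 0, 2]]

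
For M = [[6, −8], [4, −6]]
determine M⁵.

[[96, −128], [64, −96]]

tr M = 0 and det M = −4, so the characteristic polynomial is λ² − (0)λ + (−4) with roots 2 and −2.
Eigenvectors give P = [[2, −1], [1, −1]] with P⁻¹ = [[1, −1], [1, −2]], and M = P·diag(2, −2)·P⁻¹.
Then M⁵ = P·diag(32, −32)·P⁻¹ = [[64, 32], [32, 32]] · [[1, −1], [1, −2]] = [[96, −128], [64, −96]].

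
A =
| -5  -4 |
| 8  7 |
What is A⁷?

tr A = 2 and det A = -3, so the characteristic polynomial is λ² − (2)λ + (-3) with roots -1 and 3.
Eigenvectors give P = [[1, -1], [-1, 2]] with P⁻¹ = [[2, 1], [1, 1]], and A = P·diag(-1, 3)·P⁻¹.
Then A⁷ = P·diag(-1, 2187)·P⁻¹ = [[-1, -2187], [1, 4374]] · [[2, 1], [1, 1]] = [[-2189, -2188], [4376, 4375]].

[[-2189, -2188], [4376, 4375]]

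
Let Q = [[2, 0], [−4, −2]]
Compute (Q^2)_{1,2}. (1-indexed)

0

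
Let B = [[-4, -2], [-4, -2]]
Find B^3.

B^2 = [[24, 12], [24, 12]]
B^3 = [[-144, -72], [-144, -72]]

[[-144, -72], [-144, -72]]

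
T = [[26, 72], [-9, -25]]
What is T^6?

[[568, 1512], [-189, -503]]

tr T = 1 and det T = -2, so the characteristic polynomial is λ² − (1)λ + (-2) with roots -1 and 2.
Eigenvectors give P = [[-8, -3], [3, 1]] with P⁻¹ = [[1, 3], [-3, -8]], and T = P·diag(-1, 2)·P⁻¹.
Then T^6 = P·diag(1, 64)·P⁻¹ = [[-8, -192], [3, 64]] · [[1, 3], [-3, -8]] = [[568, 1512], [-189, -503]].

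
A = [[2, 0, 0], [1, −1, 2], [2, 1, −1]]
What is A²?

[[4, 0, 0], [5, 3, −4], [3, −2, 3]]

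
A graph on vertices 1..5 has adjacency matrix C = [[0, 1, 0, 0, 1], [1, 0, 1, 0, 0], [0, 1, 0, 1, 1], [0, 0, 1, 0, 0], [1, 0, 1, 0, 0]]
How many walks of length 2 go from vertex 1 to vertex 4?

0

The number of length-2 walks from vertex 1 to vertex 4 is entry (1,4) of C^2, where C is the adjacency matrix.
C^2 = [[2, 0, 2, 0, 0], [0, 2, 0, 1, 2], [2, 0, 3, 0, 0], [0, 1, 0, 1, 1], [0, 2, 0, 1, 2]]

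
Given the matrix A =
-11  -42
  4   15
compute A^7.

[[-13115, -45906], [4372, 15303]]

tr A = 4 and det A = 3, so the characteristic polynomial is λ² − (4)λ + (3) with roots 1 and 3.
Eigenvectors give P = [[-7, 3], [2, -1]] with P⁻¹ = [[-1, -3], [-2, -7]], and A = P·diag(1, 3)·P⁻¹.
Then A^7 = P·diag(1, 2187)·P⁻¹ = [[-7, 6561], [2, -2187]] · [[-1, -3], [-2, -7]] = [[-13115, -45906], [4372, 15303]].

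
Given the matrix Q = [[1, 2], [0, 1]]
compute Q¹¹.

Q = I + N where N = [[0, 2], [0, 0]] is strictly upper-triangular, so N² = 0.
(I + N)¹¹ = I + 11·N = [[1, 22], [0, 1]].

[[1, 22], [0, 1]]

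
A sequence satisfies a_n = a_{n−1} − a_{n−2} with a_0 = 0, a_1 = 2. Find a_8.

2

With companion matrix C = [[1, −1], [1, 0]], [a_n, a_{n−1}]ᵀ = C·[a_{n−1}, a_{n−2}]ᵀ, so [a_8, a_7]ᵀ = C⁷·[a_1, a_0]ᵀ.
C⁷ = [[1, −1], [1, 0]], giving [a_8, a_7]ᵀ = [[2], [2]].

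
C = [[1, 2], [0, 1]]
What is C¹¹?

[[1, 22], [0, 1]]

C = I + N where N = [[0, 2], [0, 0]] is strictly upper-triangular, so N² = 0.
(I + N)¹¹ = I + 11·N = [[1, 22], [0, 1]].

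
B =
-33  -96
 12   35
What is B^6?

tr B = 2 and det B = -3, so the characteristic polynomial is λ² − (2)λ + (-3) with roots -1 and 3.
Eigenvectors give P = [[-3, -8], [1, 3]] with P⁻¹ = [[-3, -8], [1, 3]], and B = P·diag(-1, 3)·P⁻¹.
Then B^6 = P·diag(1, 729)·P⁻¹ = [[-3, -5832], [1, 2187]] · [[-3, -8], [1, 3]] = [[-5823, -17472], [2184, 6553]].

[[-5823, -17472], [2184, 6553]]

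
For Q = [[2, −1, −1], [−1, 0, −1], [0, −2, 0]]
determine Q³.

[[10, −3, −5], [−7, 0, −1], [4, −6, −2]]

Q² = [[5, 0, −1], [−2, 3, 1], [2, 0, 2]]
Q³ = [[10, −3, −5], [−7, 0, −1], [4, −6, −2]]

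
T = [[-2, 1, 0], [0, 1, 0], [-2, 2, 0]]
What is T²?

[[4, -1, 0], [0, 1, 0], [4, 0, 0]]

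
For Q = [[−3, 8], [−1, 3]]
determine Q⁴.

[[1, 0], [0, 1]]

Q² = I (check: tr Q = 0 and det Q = −1), so Q⁴ = I since 4 is even.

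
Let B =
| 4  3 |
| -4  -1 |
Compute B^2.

[[4, 9], [-12, -11]]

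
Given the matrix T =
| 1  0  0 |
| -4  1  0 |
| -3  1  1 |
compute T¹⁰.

[[1, 0, 0], [-40, 1, 0], [-210, 10, 1]]

T = I + N where N = [[0, 0, 0], [-4, 0, 0], [-3, 1, 0]] is strictly lower-triangular, so N³ = 0.
(I + N)¹⁰ = I + 10·N + 45·N² = [[1, 0, 0], [-40, 1, 0], [-210, 10, 1]].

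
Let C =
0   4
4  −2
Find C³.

C² = [[16, −8], [−8, 20]]
C³ = [[−32, 80], [80, −72]]

[[−32, 80], [80, −72]]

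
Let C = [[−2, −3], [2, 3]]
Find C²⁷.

C² = C (a projection; rank 1, trace 1), so C²⁷ = C.

[[−2, −3], [2, 3]]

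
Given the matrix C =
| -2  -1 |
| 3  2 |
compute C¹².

[[1, 0], [0, 1]]

C² = I (check: tr C = 0 and det C = -1), so C¹² = I since 12 is even.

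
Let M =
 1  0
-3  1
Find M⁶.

[[1, 0], [-18, 1]]

M = I + N where N = [[0, 0], [-3, 0]] is strictly lower-triangular, so N² = 0.
(I + N)⁶ = I + 6·N = [[1, 0], [-18, 1]].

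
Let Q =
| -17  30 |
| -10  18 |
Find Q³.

tr Q = 1 and det Q = -6, so the characteristic polynomial is λ² − (1)λ + (-6) with roots -2 and 3.
Eigenvectors give P = [[2, -3], [1, -2]] with P⁻¹ = [[2, -3], [1, -2]], and Q = P·diag(-2, 3)·P⁻¹.
Then Q³ = P·diag(-8, 27)·P⁻¹ = [[-16, -81], [-8, -54]] · [[2, -3], [1, -2]] = [[-113, 210], [-70, 132]].

[[-113, 210], [-70, 132]]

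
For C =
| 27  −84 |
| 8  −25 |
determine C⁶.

[[5097, −15288], [1456, −4367]]

tr C = 2 and det C = −3, so the characteristic polynomial is λ² − (2)λ + (−3) with roots 3 and −1.
Eigenvectors give P = [[7, 3], [2, 1]] with P⁻¹ = [[1, −3], [−2, 7]], and C = P·diag(3, −1)·P⁻¹.
Then C⁶ = P·diag(729, 1)·P⁻¹ = [[5103, 3], [1458, 1]] · [[1, −3], [−2, 7]] = [[5097, −15288], [1456, −4367]].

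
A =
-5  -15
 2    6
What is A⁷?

A² = A (a projection; rank 1, trace 1), so A⁷ = A.

[[-5, -15], [2, 6]]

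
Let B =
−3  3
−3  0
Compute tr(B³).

54

B² = [[0, −9], [9, −9]]
B³ = [[27, 0], [0, 27]]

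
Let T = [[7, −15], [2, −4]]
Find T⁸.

[[1531, −3825], [510, −1274]]

tr T = 3 and det T = 2, so the characteristic polynomial is λ² − (3)λ + (2) with roots 2 and 1.
Eigenvectors give P = [[3, −5], [1, −2]] with P⁻¹ = [[2, −5], [1, −3]], and T = P·diag(2, 1)·P⁻¹.
Then T⁸ = P·diag(256, 1)·P⁻¹ = [[768, −5], [256, −2]] · [[2, −5], [1, −3]] = [[1531, −3825], [510, −1274]].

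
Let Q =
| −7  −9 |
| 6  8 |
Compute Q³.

[[−19, −27], [18, 26]]

tr Q = 1 and det Q = −2, so the characteristic polynomial is λ² − (1)λ + (−2) with roots 2 and −1.
Eigenvectors give P = [[−1, 3], [1, −2]] with P⁻¹ = [[2, 3], [1, 1]], and Q = P·diag(2, −1)·P⁻¹.
Then Q³ = P·diag(8, −1)·P⁻¹ = [[−8, −3], [8, 2]] · [[2, 3], [1, 1]] = [[−19, −27], [18, 26]].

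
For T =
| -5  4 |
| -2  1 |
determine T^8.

[[13121, -13120], [6560, -6559]]

tr T = -4 and det T = 3, so the characteristic polynomial is λ² − (-4)λ + (3) with roots -1 and -3.
Eigenvectors give P = [[-1, 2], [-1, 1]] with P⁻¹ = [[1, -2], [1, -1]], and T = P·diag(-1, -3)·P⁻¹.
Then T^8 = P·diag(1, 6561)·P⁻¹ = [[-1, 13122], [-1, 6561]] · [[1, -2], [1, -1]] = [[13121, -13120], [6560, -6559]].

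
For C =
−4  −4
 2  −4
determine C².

[[8, 32], [−16, 8]]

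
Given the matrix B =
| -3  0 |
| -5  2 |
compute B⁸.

[[6561, 0], [6305, 256]]

tr B = -1 and det B = -6, so the characteristic polynomial is λ² − (-1)λ + (-6) with roots 2 and -3.
Eigenvectors give P = [[0, 1], [-1, 1]] with P⁻¹ = [[1, -1], [1, 0]], and B = P·diag(2, -3)·P⁻¹.
Then B⁸ = P·diag(256, 6561)·P⁻¹ = [[0, 6561], [-256, 6561]] · [[1, -1], [1, 0]] = [[6561, 0], [6305, 256]].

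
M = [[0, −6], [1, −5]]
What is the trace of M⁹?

tr M = −5 and det M = 6, so the characteristic polynomial is λ² − (−5)λ + (6) with roots −3 and −2.
Eigenvectors give P = [[2, 3], [1, 1]] with P⁻¹ = [[−1, 3], [1, −2]], and M = P·diag(−3, −2)·P⁻¹.
Then M⁹ = P·diag(−19683, −512)·P⁻¹ = [[−39366, −1536], [−19683, −512]] · [[−1, 3], [1, −2]] = [[37830, −115026], [19171, −58025]].

−20195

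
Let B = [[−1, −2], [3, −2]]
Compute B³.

[[23, −2], [3, 22]]

B² = [[−5, 6], [−9, −2]]
B³ = [[23, −2], [3, 22]]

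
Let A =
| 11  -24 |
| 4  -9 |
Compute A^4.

[[241, -480], [80, -159]]

tr A = 2 and det A = -3, so the characteristic polynomial is λ² − (2)λ + (-3) with roots 3 and -1.
Eigenvectors give P = [[3, -2], [1, -1]] with P⁻¹ = [[1, -2], [1, -3]], and A = P·diag(3, -1)·P⁻¹.
Then A^4 = P·diag(81, 1)·P⁻¹ = [[243, -2], [81, -1]] · [[1, -2], [1, -3]] = [[241, -480], [80, -159]].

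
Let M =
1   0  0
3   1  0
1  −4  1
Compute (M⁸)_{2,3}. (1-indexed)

0

M = I + N where N = [[0, 0, 0], [3, 0, 0], [1, −4, 0]] is strictly lower-triangular, so N³ = 0.
(I + N)⁸ = I + 8·N + 28·N² = [[1, 0, 0], [24, 1, 0], [−328, −32, 1]].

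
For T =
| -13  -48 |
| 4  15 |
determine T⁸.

[[-19679, -78720], [6560, 26241]]

tr T = 2 and det T = -3, so the characteristic polynomial is λ² − (2)λ + (-3) with roots 3 and -1.
Eigenvectors give P = [[-3, 4], [1, -1]] with P⁻¹ = [[1, 4], [1, 3]], and T = P·diag(3, -1)·P⁻¹.
Then T⁸ = P·diag(6561, 1)·P⁻¹ = [[-19683, 4], [6561, -1]] · [[1, 4], [1, 3]] = [[-19679, -78720], [6560, 26241]].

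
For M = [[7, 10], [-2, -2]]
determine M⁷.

tr M = 5 and det M = 6, so the characteristic polynomial is λ² − (5)λ + (6) with roots 2 and 3.
Eigenvectors give P = [[2, -5], [-1, 2]] with P⁻¹ = [[-2, -5], [-1, -2]], and M = P·diag(2, 3)·P⁻¹.
Then M⁷ = P·diag(128, 2187)·P⁻¹ = [[256, -10935], [-128, 4374]] · [[-2, -5], [-1, -2]] = [[10423, 20590], [-4118, -8108]].

[[10423, 20590], [-4118, -8108]]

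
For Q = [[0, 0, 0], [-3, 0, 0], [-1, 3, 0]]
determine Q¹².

[[0, 0, 0], [0, 0, 0], [0, 0, 0]]

Q is strictly triangular, hence nilpotent: Q³ = 0, so Q¹² = 0.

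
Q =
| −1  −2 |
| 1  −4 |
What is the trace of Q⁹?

−20195

tr Q = −5 and det Q = 6, so the characteristic polynomial is λ² − (−5)λ + (6) with roots −3 and −2.
Eigenvectors give P = [[1, 2], [1, 1]] with P⁻¹ = [[−1, 2], [1, −1]], and Q = P·diag(−3, −2)·P⁻¹.
Then Q⁹ = P·diag(−19683, −512)·P⁻¹ = [[−19683, −1024], [−19683, −512]] · [[−1, 2], [1, −1]] = [[18659, −38342], [19171, −38854]].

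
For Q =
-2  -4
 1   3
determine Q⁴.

Q² = [[0, -4], [1, 5]]
Q³ = [[-4, -12], [3, 11]]
Q⁴ = [[-4, -20], [5, 21]]

[[-4, -20], [5, 21]]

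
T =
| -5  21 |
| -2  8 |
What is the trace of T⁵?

33

tr T = 3 and det T = 2, so the characteristic polynomial is λ² − (3)λ + (2) with roots 2 and 1.
Eigenvectors give P = [[3, 7], [1, 2]] with P⁻¹ = [[-2, 7], [1, -3]], and T = P·diag(2, 1)·P⁻¹.
Then T⁵ = P·diag(32, 1)·P⁻¹ = [[96, 7], [32, 2]] · [[-2, 7], [1, -3]] = [[-185, 651], [-62, 218]].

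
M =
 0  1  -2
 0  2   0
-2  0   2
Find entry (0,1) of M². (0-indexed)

2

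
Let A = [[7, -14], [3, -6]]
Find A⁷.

A² = A (a projection; rank 1, trace 1), so A⁷ = A.

[[7, -14], [3, -6]]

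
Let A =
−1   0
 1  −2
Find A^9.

[[−1, 0], [511, −512]]

tr A = −3 and det A = 2, so the characteristic polynomial is λ² − (−3)λ + (2) with roots −2 and −1.
Eigenvectors give P = [[0, 1], [−1, 1]] with P⁻¹ = [[1, −1], [1, 0]], and A = P·diag(−2, −1)·P⁻¹.
Then A^9 = P·diag(−512, −1)·P⁻¹ = [[0, −1], [512, −1]] · [[1, −1], [1, 0]] = [[−1, 0], [511, −512]].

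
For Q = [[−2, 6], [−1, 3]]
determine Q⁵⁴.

[[−2, 6], [−1, 3]]

Q² = Q (a projection; rank 1, trace 1), so Q⁵⁴ = Q.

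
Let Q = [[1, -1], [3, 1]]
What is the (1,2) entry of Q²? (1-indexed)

-2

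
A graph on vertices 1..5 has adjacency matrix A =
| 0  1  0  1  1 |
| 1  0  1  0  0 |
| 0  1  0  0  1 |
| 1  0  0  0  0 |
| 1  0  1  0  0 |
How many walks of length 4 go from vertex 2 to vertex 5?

9

The number of length-4 walks from vertex 2 to vertex 5 is entry (2,5) of A^4, where A is the adjacency matrix.
A^2 = [[3, 0, 2, 0, 0], [0, 2, 0, 1, 2], [2, 0, 2, 0, 0], [0, 1, 0, 1, 1], [0, 2, 0, 1, 2]]
A^3 = [[0, 5, 0, 3, 5], [5, 0, 4, 0, 0], [0, 4, 0, 2, 4], [3, 0, 2, 0, 0], [5, 0, 4, 0, 0]]
A^4 = [[13, 0, 10, 0, 0], [0, 9, 0, 5, 9], [10, 0, 8, 0, 0], [0, 5, 0, 3, 5], [0, 9, 0, 5, 9]]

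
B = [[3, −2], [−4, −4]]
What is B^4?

B^2 = [[17, 2], [4, 24]]
B^3 = [[43, −42], [−84, −104]]
B^4 = [[297, 82], [164, 584]]

[[297, 82], [164, 584]]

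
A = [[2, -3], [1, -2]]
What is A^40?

[[1, 0], [0, 1]]

A² = I (check: tr A = 0 and det A = -1), so A^40 = I since 40 is even.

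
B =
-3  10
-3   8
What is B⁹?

[[-95343, 191710], [-57513, 115538]]

tr B = 5 and det B = 6, so the characteristic polynomial is λ² − (5)λ + (6) with roots 3 and 2.
Eigenvectors give P = [[-5, 2], [-3, 1]] with P⁻¹ = [[1, -2], [3, -5]], and B = P·diag(3, 2)·P⁻¹.
Then B⁹ = P·diag(19683, 512)·P⁻¹ = [[-98415, 1024], [-59049, 512]] · [[1, -2], [3, -5]] = [[-95343, 191710], [-57513, 115538]].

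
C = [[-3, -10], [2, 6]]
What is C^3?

tr C = 3 and det C = 2, so the characteristic polynomial is λ² − (3)λ + (2) with roots 1 and 2.
Eigenvectors give P = [[5, -2], [-2, 1]] with P⁻¹ = [[1, 2], [2, 5]], and C = P·diag(1, 2)·P⁻¹.
Then C^3 = P·diag(1, 8)·P⁻¹ = [[5, -16], [-2, 8]] · [[1, 2], [2, 5]] = [[-27, -70], [14, 36]].

[[-27, -70], [14, 36]]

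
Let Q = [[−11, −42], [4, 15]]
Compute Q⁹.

[[−118091, −413322], [39364, 137775]]

tr Q = 4 and det Q = 3, so the characteristic polynomial is λ² − (4)λ + (3) with roots 1 and 3.
Eigenvectors give P = [[7, −3], [−2, 1]] with P⁻¹ = [[1, 3], [2, 7]], and Q = P·diag(1, 3)·P⁻¹.
Then Q⁹ = P·diag(1, 19683)·P⁻¹ = [[7, −59049], [−2, 19683]] · [[1, 3], [2, 7]] = [[−118091, −413322], [39364, 137775]].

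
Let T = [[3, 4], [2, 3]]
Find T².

[[17, 24], [12, 17]]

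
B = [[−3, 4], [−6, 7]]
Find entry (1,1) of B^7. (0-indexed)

tr B = 4 and det B = 3, so the characteristic polynomial is λ² − (4)λ + (3) with roots 1 and 3.
Eigenvectors give P = [[1, −2], [1, −3]] with P⁻¹ = [[3, −2], [1, −1]], and B = P·diag(1, 3)·P⁻¹.
Then B^7 = P·diag(1, 2187)·P⁻¹ = [[1, −4374], [1, −6561]] · [[3, −2], [1, −1]] = [[−4371, 4372], [−6558, 6559]].

6559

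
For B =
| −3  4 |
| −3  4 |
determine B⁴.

B² = B (a projection; rank 1, trace 1), so B⁴ = B.

[[−3, 4], [−3, 4]]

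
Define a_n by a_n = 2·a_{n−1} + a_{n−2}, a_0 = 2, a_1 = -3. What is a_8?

With companion matrix A = [[2, 1], [1, 0]], [a_n, a_{n−1}]ᵀ = A·[a_{n−1}, a_{n−2}]ᵀ, so [a_8, a_7]ᵀ = A⁷·[a_1, a_0]ᵀ.
A⁷ = [[408, 169], [169, 70]], giving [a_8, a_7]ᵀ = [[-886], [-367]].

-886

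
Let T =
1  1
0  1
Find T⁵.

T = I + N where N = [[0, 1], [0, 0]] is strictly upper-triangular, so N² = 0.
(I + N)⁵ = I + 5·N = [[1, 5], [0, 1]].

[[1, 5], [0, 1]]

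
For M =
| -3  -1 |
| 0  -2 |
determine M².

[[9, 5], [0, 4]]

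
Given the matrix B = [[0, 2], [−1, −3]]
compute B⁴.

[[−14, −30], [15, 31]]

B² = [[−2, −6], [3, 7]]
B³ = [[6, 14], [−7, −15]]
B⁴ = [[−14, −30], [15, 31]]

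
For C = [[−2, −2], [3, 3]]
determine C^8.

C² = C (a projection; rank 1, trace 1), so C^8 = C.

[[−2, −2], [3, 3]]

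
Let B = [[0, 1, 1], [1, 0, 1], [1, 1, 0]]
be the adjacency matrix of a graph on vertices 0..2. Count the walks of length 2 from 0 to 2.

The number of length-2 walks from vertex 0 to vertex 2 is entry (0,2) of B², where B is the adjacency matrix.
B² = [[2, 1, 1], [1, 2, 1], [1, 1, 2]]

1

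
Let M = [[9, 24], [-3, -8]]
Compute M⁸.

M² = M (a projection; rank 1, trace 1), so M⁸ = M.

[[9, 24], [-3, -8]]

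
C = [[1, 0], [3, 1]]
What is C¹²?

C = I + N where N = [[0, 0], [3, 0]] is strictly lower-triangular, so N² = 0.
(I + N)¹² = I + 12·N = [[1, 0], [36, 1]].

[[1, 0], [36, 1]]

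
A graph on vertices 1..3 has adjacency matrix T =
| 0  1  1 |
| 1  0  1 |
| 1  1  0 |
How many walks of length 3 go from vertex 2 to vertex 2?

The number of length-3 walks from vertex 2 to vertex 2 is entry (2,2) of T³, where T is the adjacency matrix.
T² = [[2, 1, 1], [1, 2, 1], [1, 1, 2]]
T³ = [[2, 3, 3], [3, 2, 3], [3, 3, 2]]

2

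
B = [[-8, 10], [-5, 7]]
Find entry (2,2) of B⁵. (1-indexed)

tr B = -1 and det B = -6, so the characteristic polynomial is λ² − (-1)λ + (-6) with roots -3 and 2.
Eigenvectors give P = [[2, -1], [1, -1]] with P⁻¹ = [[1, -1], [1, -2]], and B = P·diag(-3, 2)·P⁻¹.
Then B⁵ = P·diag(-243, 32)·P⁻¹ = [[-486, -32], [-243, -32]] · [[1, -1], [1, -2]] = [[-518, 550], [-275, 307]].

307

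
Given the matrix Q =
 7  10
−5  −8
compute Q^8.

[[−6049, −12610], [6305, 12866]]

tr Q = −1 and det Q = −6, so the characteristic polynomial is λ² − (−1)λ + (−6) with roots −3 and 2.
Eigenvectors give P = [[−1, −2], [1, 1]] with P⁻¹ = [[1, 2], [−1, −1]], and Q = P·diag(−3, 2)·P⁻¹.
Then Q^8 = P·diag(6561, 256)·P⁻¹ = [[−6561, −512], [6561, 256]] · [[1, 2], [−1, −1]] = [[−6049, −12610], [6305, 12866]].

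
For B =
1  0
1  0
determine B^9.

B² = B (a projection; rank 1, trace 1), so B^9 = B.

[[1, 0], [1, 0]]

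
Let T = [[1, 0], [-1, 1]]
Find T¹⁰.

[[1, 0], [-10, 1]]

T = I + N where N = [[0, 0], [-1, 0]] is strictly lower-triangular, so N² = 0.
(I + N)¹⁰ = I + 10·N = [[1, 0], [-10, 1]].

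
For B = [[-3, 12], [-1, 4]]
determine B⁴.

[[-3, 12], [-1, 4]]

B² = B (a projection; rank 1, trace 1), so B⁴ = B.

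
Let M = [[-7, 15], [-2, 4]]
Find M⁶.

[[379, -945], [126, -314]]

tr M = -3 and det M = 2, so the characteristic polynomial is λ² − (-3)λ + (2) with roots -2 and -1.
Eigenvectors give P = [[3, -5], [1, -2]] with P⁻¹ = [[2, -5], [1, -3]], and M = P·diag(-2, -1)·P⁻¹.
Then M⁶ = P·diag(64, 1)·P⁻¹ = [[192, -5], [64, -2]] · [[2, -5], [1, -3]] = [[379, -945], [126, -314]].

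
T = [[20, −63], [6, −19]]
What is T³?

[[62, −189], [18, −55]]

tr T = 1 and det T = −2, so the characteristic polynomial is λ² − (1)λ + (−2) with roots −1 and 2.
Eigenvectors give P = [[3, 7], [1, 2]] with P⁻¹ = [[−2, 7], [1, −3]], and T = P·diag(−1, 2)·P⁻¹.
Then T³ = P·diag(−1, 8)·P⁻¹ = [[−3, 56], [−1, 16]] · [[−2, 7], [1, −3]] = [[62, −189], [18, −55]].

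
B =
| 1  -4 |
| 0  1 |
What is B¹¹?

B = I + N where N = [[0, -4], [0, 0]] is strictly upper-triangular, so N² = 0.
(I + N)¹¹ = I + 11·N = [[1, -44], [0, 1]].

[[1, -44], [0, 1]]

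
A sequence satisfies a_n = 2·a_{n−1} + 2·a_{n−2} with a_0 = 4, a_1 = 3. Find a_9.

14512

With companion matrix Q = [[2, 2], [1, 0]], [a_n, a_{n−1}]ᵀ = Q·[a_{n−1}, a_{n−2}]ᵀ, so [a_9, a_8]ᵀ = Q⁸·[a_1, a_0]ᵀ.
Q⁸ = [[2448, 1792], [896, 656]], giving [a_9, a_8]ᵀ = [[14512], [5312]].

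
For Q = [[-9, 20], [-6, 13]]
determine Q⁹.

tr Q = 4 and det Q = 3, so the characteristic polynomial is λ² − (4)λ + (3) with roots 1 and 3.
Eigenvectors give P = [[2, -5], [1, -3]] with P⁻¹ = [[3, -5], [1, -2]], and Q = P·diag(1, 3)·P⁻¹.
Then Q⁹ = P·diag(1, 19683)·P⁻¹ = [[2, -98415], [1, -59049]] · [[3, -5], [1, -2]] = [[-98409, 196820], [-59046, 118093]].

[[-98409, 196820], [-59046, 118093]]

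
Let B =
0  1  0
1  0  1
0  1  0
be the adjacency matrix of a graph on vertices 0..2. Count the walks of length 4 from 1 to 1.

4

The number of length-4 walks from vertex 1 to vertex 1 is entry (1,1) of B^4, where B is the adjacency matrix.
B^2 = [[1, 0, 1], [0, 2, 0], [1, 0, 1]]
B^3 = [[0, 2, 0], [2, 0, 2], [0, 2, 0]]
B^4 = [[2, 0, 2], [0, 4, 0], [2, 0, 2]]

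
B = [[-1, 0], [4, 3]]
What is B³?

tr B = 2 and det B = -3, so the characteristic polynomial is λ² − (2)λ + (-3) with roots 3 and -1.
Eigenvectors give P = [[0, 1], [-1, -1]] with P⁻¹ = [[-1, -1], [1, 0]], and B = P·diag(3, -1)·P⁻¹.
Then B³ = P·diag(27, -1)·P⁻¹ = [[0, -1], [-27, 1]] · [[-1, -1], [1, 0]] = [[-1, 0], [28, 27]].

[[-1, 0], [28, 27]]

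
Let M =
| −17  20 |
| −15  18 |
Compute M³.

tr M = 1 and det M = −6, so the characteristic polynomial is λ² − (1)λ + (−6) with roots −2 and 3.
Eigenvectors give P = [[4, 1], [3, 1]] with P⁻¹ = [[1, −1], [−3, 4]], and M = P·diag(−2, 3)·P⁻¹.
Then M³ = P·diag(−8, 27)·P⁻¹ = [[−32, 27], [−24, 27]] · [[1, −1], [−3, 4]] = [[−113, 140], [−105, 132]].

[[−113, 140], [−105, 132]]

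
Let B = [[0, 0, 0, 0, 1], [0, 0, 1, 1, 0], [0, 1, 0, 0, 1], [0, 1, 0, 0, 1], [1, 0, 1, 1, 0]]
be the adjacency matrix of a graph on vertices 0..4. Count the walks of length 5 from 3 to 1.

18

The number of length-5 walks from vertex 3 to vertex 1 is entry (3,1) of B⁵, where B is the adjacency matrix.
B² = [[1, 0, 1, 1, 0], [0, 2, 0, 0, 2], [1, 0, 2, 2, 0], [1, 0, 2, 2, 0], [0, 2, 0, 0, 3]]
B³ = [[0, 2, 0, 0, 3], [2, 0, 4, 4, 0], [0, 4, 0, 0, 5], [0, 4, 0, 0, 5], [3, 0, 5, 5, 0]]
B⁴ = [[3, 0, 5, 5, 0], [0, 8, 0, 0, 10], [5, 0, 9, 9, 0], [5, 0, 9, 9, 0], [0, 10, 0, 0, 13]]
B⁵ = [[0, 10, 0, 0, 13], [10, 0, 18, 18, 0], [0, 18, 0, 0, 23], [0, 18, 0, 0, 23], [13, 0, 23, 23, 0]]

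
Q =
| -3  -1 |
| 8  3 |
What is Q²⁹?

[[-3, -1], [8, 3]]

Q² = I (check: tr Q = 0 and det Q = -1), so Q²⁹ = Q since 29 is odd.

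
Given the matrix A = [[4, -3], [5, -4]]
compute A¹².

A² = I (check: tr A = 0 and det A = -1), so A¹² = I since 12 is even.

[[1, 0], [0, 1]]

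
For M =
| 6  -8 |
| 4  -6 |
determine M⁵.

[[96, -128], [64, -96]]

tr M = 0 and det M = -4, so the characteristic polynomial is λ² − (0)λ + (-4) with roots 2 and -2.
Eigenvectors give P = [[-2, 1], [-1, 1]] with P⁻¹ = [[-1, 1], [-1, 2]], and M = P·diag(2, -2)·P⁻¹.
Then M⁵ = P·diag(32, -32)·P⁻¹ = [[-64, -32], [-32, -32]] · [[-1, 1], [-1, 2]] = [[96, -128], [64, -96]].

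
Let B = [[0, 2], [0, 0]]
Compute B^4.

[[0, 0], [0, 0]]

B is strictly triangular, hence nilpotent: B^2 = 0, so B^4 = 0.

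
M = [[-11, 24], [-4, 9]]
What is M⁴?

[[241, -480], [80, -159]]

tr M = -2 and det M = -3, so the characteristic polynomial is λ² − (-2)λ + (-3) with roots 1 and -3.
Eigenvectors give P = [[2, -3], [1, -1]] with P⁻¹ = [[-1, 3], [-1, 2]], and M = P·diag(1, -3)·P⁻¹.
Then M⁴ = P·diag(1, 81)·P⁻¹ = [[2, -243], [1, -81]] · [[-1, 3], [-1, 2]] = [[241, -480], [80, -159]].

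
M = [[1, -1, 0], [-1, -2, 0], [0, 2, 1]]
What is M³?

[[1, -4, 0], [-4, -11, 0], [0, 8, 1]]

M² = [[2, 1, 0], [1, 5, 0], [-2, -2, 1]]
M³ = [[1, -4, 0], [-4, -11, 0], [0, 8, 1]]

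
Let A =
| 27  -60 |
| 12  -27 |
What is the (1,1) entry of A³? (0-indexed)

tr A = 0 and det A = -9, so the characteristic polynomial is λ² − (0)λ + (-9) with roots -3 and 3.
Eigenvectors give P = [[2, -5], [1, -2]] with P⁻¹ = [[-2, 5], [-1, 2]], and A = P·diag(-3, 3)·P⁻¹.
Then A³ = P·diag(-27, 27)·P⁻¹ = [[-54, -135], [-27, -54]] · [[-2, 5], [-1, 2]] = [[243, -540], [108, -243]].

-243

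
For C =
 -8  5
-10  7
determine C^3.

tr C = -1 and det C = -6, so the characteristic polynomial is λ² − (-1)λ + (-6) with roots -3 and 2.
Eigenvectors give P = [[-1, 1], [-1, 2]] with P⁻¹ = [[-2, 1], [-1, 1]], and C = P·diag(-3, 2)·P⁻¹.
Then C^3 = P·diag(-27, 8)·P⁻¹ = [[27, 8], [27, 16]] · [[-2, 1], [-1, 1]] = [[-62, 35], [-70, 43]].

[[-62, 35], [-70, 43]]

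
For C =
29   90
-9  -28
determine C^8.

tr C = 1 and det C = -2, so the characteristic polynomial is λ² − (1)λ + (-2) with roots 2 and -1.
Eigenvectors give P = [[-10, -3], [3, 1]] with P⁻¹ = [[-1, -3], [3, 10]], and C = P·diag(2, -1)·P⁻¹.
Then C^8 = P·diag(256, 1)·P⁻¹ = [[-2560, -3], [768, 1]] · [[-1, -3], [3, 10]] = [[2551, 7650], [-765, -2294]].

[[2551, 7650], [-765, -2294]]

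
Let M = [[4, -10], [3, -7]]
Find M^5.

[[154, -310], [93, -187]]

tr M = -3 and det M = 2, so the characteristic polynomial is λ² − (-3)λ + (2) with roots -1 and -2.
Eigenvectors give P = [[2, -5], [1, -3]] with P⁻¹ = [[3, -5], [1, -2]], and M = P·diag(-1, -2)·P⁻¹.
Then M^5 = P·diag(-1, -32)·P⁻¹ = [[-2, 160], [-1, 96]] · [[3, -5], [1, -2]] = [[154, -310], [93, -187]].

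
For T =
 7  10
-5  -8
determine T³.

[[43, 70], [-35, -62]]

tr T = -1 and det T = -6, so the characteristic polynomial is λ² − (-1)λ + (-6) with roots 2 and -3.
Eigenvectors give P = [[2, -1], [-1, 1]] with P⁻¹ = [[1, 1], [1, 2]], and T = P·diag(2, -3)·P⁻¹.
Then T³ = P·diag(8, -27)·P⁻¹ = [[16, 27], [-8, -27]] · [[1, 1], [1, 2]] = [[43, 70], [-35, -62]].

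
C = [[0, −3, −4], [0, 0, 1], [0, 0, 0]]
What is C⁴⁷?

C is strictly triangular, hence nilpotent: C³ = 0, so C⁴⁷ = 0.

[[0, 0, 0], [0, 0, 0], [0, 0, 0]]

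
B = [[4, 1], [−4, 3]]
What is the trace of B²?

17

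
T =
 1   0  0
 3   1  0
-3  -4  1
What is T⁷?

[[1, 0, 0], [21, 1, 0], [-273, -28, 1]]

T = I + N where N = [[0, 0, 0], [3, 0, 0], [-3, -4, 0]] is strictly lower-triangular, so N³ = 0.
(I + N)⁷ = I + 7·N + 21·N² = [[1, 0, 0], [21, 1, 0], [-273, -28, 1]].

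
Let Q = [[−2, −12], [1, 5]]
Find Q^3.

tr Q = 3 and det Q = 2, so the characteristic polynomial is λ² − (3)λ + (2) with roots 1 and 2.
Eigenvectors give P = [[4, −3], [−1, 1]] with P⁻¹ = [[1, 3], [1, 4]], and Q = P·diag(1, 2)·P⁻¹.
Then Q^3 = P·diag(1, 8)·P⁻¹ = [[4, −24], [−1, 8]] · [[1, 3], [1, 4]] = [[−20, −84], [7, 29]].

[[−20, −84], [7, 29]]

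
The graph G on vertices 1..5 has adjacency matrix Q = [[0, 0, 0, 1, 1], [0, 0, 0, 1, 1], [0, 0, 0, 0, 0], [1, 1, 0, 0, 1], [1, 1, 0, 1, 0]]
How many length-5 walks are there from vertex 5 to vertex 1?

The number of length-5 walks from vertex 5 to vertex 1 is entry (5,1) of Q⁵, where Q is the adjacency matrix.
Q² = [[2, 2, 0, 1, 1], [2, 2, 0, 1, 1], [0, 0, 0, 0, 0], [1, 1, 0, 3, 2], [1, 1, 0, 2, 3]]
Q³ = [[2, 2, 0, 5, 5], [2, 2, 0, 5, 5], [0, 0, 0, 0, 0], [5, 5, 0, 4, 5], [5, 5, 0, 5, 4]]
Q⁴ = [[10, 10, 0, 9, 9], [10, 10, 0, 9, 9], [0, 0, 0, 0, 0], [9, 9, 0, 15, 14], [9, 9, 0, 14, 15]]
Q⁵ = [[18, 18, 0, 29, 29], [18, 18, 0, 29, 29], [0, 0, 0, 0, 0], [29, 29, 0, 32, 33], [29, 29, 0, 33, 32]]

29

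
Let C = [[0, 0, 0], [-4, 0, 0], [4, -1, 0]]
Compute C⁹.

[[0, 0, 0], [0, 0, 0], [0, 0, 0]]

C is strictly triangular, hence nilpotent: C³ = 0, so C⁹ = 0.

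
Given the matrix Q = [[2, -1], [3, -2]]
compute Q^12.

Q² = I (check: tr Q = 0 and det Q = -1), so Q^12 = I since 12 is even.

[[1, 0], [0, 1]]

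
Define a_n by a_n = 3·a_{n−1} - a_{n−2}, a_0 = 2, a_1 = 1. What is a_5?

With companion matrix C = [[3, -1], [1, 0]], [a_n, a_{n−1}]ᵀ = C·[a_{n−1}, a_{n−2}]ᵀ, so [a_5, a_4]ᵀ = C⁴·[a_1, a_0]ᵀ.
C⁴ = [[55, -21], [21, -8]], giving [a_5, a_4]ᵀ = [[13], [5]].

13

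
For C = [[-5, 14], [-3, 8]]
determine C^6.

[[-377, 882], [-189, 442]]

tr C = 3 and det C = 2, so the characteristic polynomial is λ² − (3)λ + (2) with roots 2 and 1.
Eigenvectors give P = [[2, 7], [1, 3]] with P⁻¹ = [[-3, 7], [1, -2]], and C = P·diag(2, 1)·P⁻¹.
Then C^6 = P·diag(64, 1)·P⁻¹ = [[128, 7], [64, 3]] · [[-3, 7], [1, -2]] = [[-377, 882], [-189, 442]].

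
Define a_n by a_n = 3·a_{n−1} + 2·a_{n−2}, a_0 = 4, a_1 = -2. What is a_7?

434

With companion matrix Q = [[3, 2], [1, 0]], [a_n, a_{n−1}]ᵀ = Q·[a_{n−1}, a_{n−2}]ᵀ, so [a_7, a_6]ᵀ = Q^6·[a_1, a_0]ᵀ.
Q^6 = [[1763, 990], [495, 278]], giving [a_7, a_6]ᵀ = [[434], [122]].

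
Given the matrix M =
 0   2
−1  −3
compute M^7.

[[126, 254], [−127, −255]]

tr M = −3 and det M = 2, so the characteristic polynomial is λ² − (−3)λ + (2) with roots −1 and −2.
Eigenvectors give P = [[2, −1], [−1, 1]] with P⁻¹ = [[1, 1], [1, 2]], and M = P·diag(−1, −2)·P⁻¹.
Then M^7 = P·diag(−1, −128)·P⁻¹ = [[−2, 128], [1, −128]] · [[1, 1], [1, 2]] = [[126, 254], [−127, −255]].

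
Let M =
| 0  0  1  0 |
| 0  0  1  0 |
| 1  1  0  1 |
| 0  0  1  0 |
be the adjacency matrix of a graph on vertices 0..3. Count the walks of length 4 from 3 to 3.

3

The number of length-4 walks from vertex 3 to vertex 3 is entry (3,3) of M⁴, where M is the adjacency matrix.
M² = [[1, 1, 0, 1], [1, 1, 0, 1], [0, 0, 3, 0], [1, 1, 0, 1]]
M³ = [[0, 0, 3, 0], [0, 0, 3, 0], [3, 3, 0, 3], [0, 0, 3, 0]]
M⁴ = [[3, 3, 0, 3], [3, 3, 0, 3], [0, 0, 9, 0], [3, 3, 0, 3]]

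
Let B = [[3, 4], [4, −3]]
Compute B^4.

[[625, 0], [0, 625]]

B^2 = [[25, 0], [0, 25]]
B^3 = [[75, 100], [100, −75]]
B^4 = [[625, 0], [0, 625]]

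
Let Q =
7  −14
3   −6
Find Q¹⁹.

[[7, −14], [3, −6]]

Q² = Q (a projection; rank 1, trace 1), so Q¹⁹ = Q.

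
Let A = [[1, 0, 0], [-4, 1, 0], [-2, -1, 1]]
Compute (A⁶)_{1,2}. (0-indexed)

A = I + N where N = [[0, 0, 0], [-4, 0, 0], [-2, -1, 0]] is strictly lower-triangular, so N³ = 0.
(I + N)⁶ = I + 6·N + 15·N² = [[1, 0, 0], [-24, 1, 0], [48, -6, 1]].

0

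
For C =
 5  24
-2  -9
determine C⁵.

[[725, 2904], [-242, -969]]

tr C = -4 and det C = 3, so the characteristic polynomial is λ² − (-4)λ + (3) with roots -3 and -1.
Eigenvectors give P = [[3, 4], [-1, -1]] with P⁻¹ = [[-1, -4], [1, 3]], and C = P·diag(-3, -1)·P⁻¹.
Then C⁵ = P·diag(-243, -1)·P⁻¹ = [[-729, -4], [243, 1]] · [[-1, -4], [1, 3]] = [[725, 2904], [-242, -969]].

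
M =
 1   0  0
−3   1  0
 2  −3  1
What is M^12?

[[1, 0, 0], [−36, 1, 0], [618, −36, 1]]

M = I + N where N = [[0, 0, 0], [−3, 0, 0], [2, −3, 0]] is strictly lower-triangular, so N^3 = 0.
(I + N)^12 = I + 12·N + 66·N^2 = [[1, 0, 0], [−36, 1, 0], [618, −36, 1]].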